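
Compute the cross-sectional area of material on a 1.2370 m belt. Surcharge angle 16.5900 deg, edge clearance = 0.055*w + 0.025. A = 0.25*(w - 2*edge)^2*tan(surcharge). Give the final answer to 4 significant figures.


edge = 0.055*1.2370 + 0.025 = 0.093035 m
ew = 1.2370 - 2*0.093035 = 1.05093 m
A = 0.25 * 1.05093^2 * tan(16.5900 deg)
A = 0.08226 m^2


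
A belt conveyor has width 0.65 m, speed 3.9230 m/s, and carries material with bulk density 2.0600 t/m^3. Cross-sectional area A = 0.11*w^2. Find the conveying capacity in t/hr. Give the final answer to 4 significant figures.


A = 0.11 * 0.65^2 = 0.046475 m^2
C = 0.046475 * 3.9230 * 2.0600 * 3600
C = 1352 t/hr


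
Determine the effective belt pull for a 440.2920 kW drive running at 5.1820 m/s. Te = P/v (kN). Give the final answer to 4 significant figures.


Te = P / v = 440.2920 / 5.1820
Te = 84.97 kN


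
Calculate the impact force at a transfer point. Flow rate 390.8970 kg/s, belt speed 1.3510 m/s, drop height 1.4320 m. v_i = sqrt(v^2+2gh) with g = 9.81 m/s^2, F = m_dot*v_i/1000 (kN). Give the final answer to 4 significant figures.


v_i = sqrt(1.3510^2 + 2*9.81*1.4320) = 5.47001 m/s
F = 390.8970 * 5.47001 / 1000
F = 2.138 kN


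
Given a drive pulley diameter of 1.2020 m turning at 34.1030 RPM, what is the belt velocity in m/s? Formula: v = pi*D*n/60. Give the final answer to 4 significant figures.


v = pi * 1.2020 * 34.1030 / 60
v = 2.146 m/s


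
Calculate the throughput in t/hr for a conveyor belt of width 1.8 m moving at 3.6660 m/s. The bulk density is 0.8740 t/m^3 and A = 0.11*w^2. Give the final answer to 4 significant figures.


A = 0.11 * 1.8^2 = 0.3564 m^2
C = 0.3564 * 3.6660 * 0.8740 * 3600
C = 4111 t/hr


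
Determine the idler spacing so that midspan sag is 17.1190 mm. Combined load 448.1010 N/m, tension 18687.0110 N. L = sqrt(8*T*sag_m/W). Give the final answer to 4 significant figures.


sag = 17.1190/1000 = 0.017119 m
L = sqrt(8 * 18687.0110 * 0.017119 / 448.1010)
L = 2.390 m


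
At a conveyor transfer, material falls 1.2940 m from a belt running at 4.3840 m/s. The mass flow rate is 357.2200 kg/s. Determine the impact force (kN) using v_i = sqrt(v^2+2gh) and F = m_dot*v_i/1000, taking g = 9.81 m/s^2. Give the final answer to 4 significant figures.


v_i = sqrt(4.3840^2 + 2*9.81*1.2940) = 6.6789 m/s
F = 357.2200 * 6.6789 / 1000
F = 2.386 kN


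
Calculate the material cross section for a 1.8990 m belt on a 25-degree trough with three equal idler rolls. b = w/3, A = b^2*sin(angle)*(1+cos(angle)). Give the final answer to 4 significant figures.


b = 1.8990/3 = 0.633 m
A = 0.633^2 * sin(25 deg) * (1 + cos(25 deg))
A = 0.3228 m^2


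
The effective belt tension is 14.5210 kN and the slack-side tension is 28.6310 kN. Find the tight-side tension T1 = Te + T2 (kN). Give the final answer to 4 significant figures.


T1 = Te + T2 = 14.5210 + 28.6310
T1 = 43.15 kN


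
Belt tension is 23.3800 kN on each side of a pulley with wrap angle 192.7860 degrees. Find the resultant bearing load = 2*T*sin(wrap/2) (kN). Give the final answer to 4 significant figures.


F = 2 * 23.3800 * sin(192.7860/2 deg)
F = 46.47 kN


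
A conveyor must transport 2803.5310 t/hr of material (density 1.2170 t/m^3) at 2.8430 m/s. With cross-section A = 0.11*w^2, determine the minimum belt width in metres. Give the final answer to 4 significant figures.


A_req = 2803.5310 / (2.8430 * 1.2170 * 3600) = 0.225079 m^2
w = sqrt(0.225079 / 0.11)
w = 1.430 m


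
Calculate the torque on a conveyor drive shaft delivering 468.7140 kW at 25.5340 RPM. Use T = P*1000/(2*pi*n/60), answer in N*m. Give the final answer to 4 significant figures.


omega = 2*pi*25.5340/60 = 2.67391 rad/s
T = 468.7140*1000 / 2.67391
T = 175300 N*m


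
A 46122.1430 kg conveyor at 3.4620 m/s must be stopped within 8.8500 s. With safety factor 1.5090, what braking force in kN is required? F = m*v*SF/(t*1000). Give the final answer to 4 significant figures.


F = 46122.1430 * 3.4620 / 8.8500 * 1.5090 / 1000
F = 27.23 kN


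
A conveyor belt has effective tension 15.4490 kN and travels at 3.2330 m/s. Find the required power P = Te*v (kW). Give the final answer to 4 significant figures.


P = Te * v = 15.4490 * 3.2330
P = 49.95 kW


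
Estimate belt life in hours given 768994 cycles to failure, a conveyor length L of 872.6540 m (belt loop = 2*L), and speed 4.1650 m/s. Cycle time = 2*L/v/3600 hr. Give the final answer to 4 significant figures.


cycle_time = 2 * 872.6540 / 4.1650 / 3600 = 0.1164 hr
life = 768994 * 0.1164 = 89510 hours


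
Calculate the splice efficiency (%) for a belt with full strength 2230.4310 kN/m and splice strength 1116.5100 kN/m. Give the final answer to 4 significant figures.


Eff = 1116.5100 / 2230.4310 * 100
Eff = 50.06 %


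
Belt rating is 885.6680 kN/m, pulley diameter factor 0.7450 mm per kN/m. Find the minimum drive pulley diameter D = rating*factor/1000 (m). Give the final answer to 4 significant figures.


D = 885.6680 * 0.7450 / 1000
D = 0.6598 m


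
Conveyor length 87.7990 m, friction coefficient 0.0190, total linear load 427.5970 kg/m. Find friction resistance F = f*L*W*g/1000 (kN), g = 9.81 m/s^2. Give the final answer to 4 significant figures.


F = 0.0190 * 87.7990 * 427.5970 * 9.81 / 1000
F = 6.998 kN


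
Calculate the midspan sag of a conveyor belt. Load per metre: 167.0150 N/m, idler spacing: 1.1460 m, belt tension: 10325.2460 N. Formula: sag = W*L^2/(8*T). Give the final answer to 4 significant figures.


sag = 167.0150 * 1.1460^2 / (8 * 10325.2460)
sag = 0.002655 m


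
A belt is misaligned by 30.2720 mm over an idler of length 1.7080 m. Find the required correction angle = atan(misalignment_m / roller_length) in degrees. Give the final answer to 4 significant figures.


misalign_m = 30.2720 / 1000 = 0.030272 m
angle = atan(0.030272 / 1.7080)
angle = 1.015 deg


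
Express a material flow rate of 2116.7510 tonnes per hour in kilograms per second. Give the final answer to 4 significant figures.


m_dot = 2116.7510 * 1000 / 3600
m_dot = 588.0 kg/s


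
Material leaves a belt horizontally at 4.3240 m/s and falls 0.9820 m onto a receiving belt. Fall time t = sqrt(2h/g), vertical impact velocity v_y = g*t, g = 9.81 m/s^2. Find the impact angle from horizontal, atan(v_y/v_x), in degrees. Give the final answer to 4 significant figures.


t = sqrt(2*0.9820/9.81) = 0.447441 s
v_y = 9.81 * 0.447441 = 4.3894 m/s
angle = atan(4.3894 / 4.3240) = 45.43 deg


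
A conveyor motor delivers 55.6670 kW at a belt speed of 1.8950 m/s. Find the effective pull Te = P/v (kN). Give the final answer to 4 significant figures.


Te = P / v = 55.6670 / 1.8950
Te = 29.38 kN


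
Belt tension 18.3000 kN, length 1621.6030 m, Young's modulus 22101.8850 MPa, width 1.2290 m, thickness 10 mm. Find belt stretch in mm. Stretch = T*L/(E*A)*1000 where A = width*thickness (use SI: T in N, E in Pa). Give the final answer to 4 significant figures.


A = 1.2290 * 0.01 = 0.01229 m^2
Stretch = 18.3000*1000 * 1621.6030 / (22101.8850e6 * 0.01229) * 1000
Stretch = 109.2 mm


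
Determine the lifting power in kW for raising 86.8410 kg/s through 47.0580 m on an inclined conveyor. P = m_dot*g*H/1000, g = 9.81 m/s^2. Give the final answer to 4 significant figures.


P = 86.8410 * 9.81 * 47.0580 / 1000
P = 40.09 kW


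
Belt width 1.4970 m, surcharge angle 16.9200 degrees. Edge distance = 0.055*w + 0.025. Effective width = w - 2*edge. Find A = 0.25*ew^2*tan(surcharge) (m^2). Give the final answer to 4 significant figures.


edge = 0.055*1.4970 + 0.025 = 0.107335 m
ew = 1.4970 - 2*0.107335 = 1.28233 m
A = 0.25 * 1.28233^2 * tan(16.9200 deg)
A = 0.1251 m^2


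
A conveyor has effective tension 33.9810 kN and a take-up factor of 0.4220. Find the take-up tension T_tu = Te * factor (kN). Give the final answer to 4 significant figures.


T_tu = 33.9810 * 0.4220
T_tu = 14.34 kN


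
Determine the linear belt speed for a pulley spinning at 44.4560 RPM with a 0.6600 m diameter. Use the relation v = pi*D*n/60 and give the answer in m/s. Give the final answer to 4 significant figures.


v = pi * 0.6600 * 44.4560 / 60
v = 1.536 m/s


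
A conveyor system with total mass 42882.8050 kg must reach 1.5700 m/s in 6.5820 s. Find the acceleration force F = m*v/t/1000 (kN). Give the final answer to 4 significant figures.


F = 42882.8050 * 1.5700 / 6.5820 / 1000
F = 10.23 kN


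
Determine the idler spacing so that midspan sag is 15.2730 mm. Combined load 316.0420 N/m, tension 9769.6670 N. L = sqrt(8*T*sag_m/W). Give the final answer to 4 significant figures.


sag = 15.2730/1000 = 0.015273 m
L = sqrt(8 * 9769.6670 * 0.015273 / 316.0420)
L = 1.943 m


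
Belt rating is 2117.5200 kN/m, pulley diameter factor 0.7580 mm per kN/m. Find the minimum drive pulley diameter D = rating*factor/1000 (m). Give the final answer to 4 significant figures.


D = 2117.5200 * 0.7580 / 1000
D = 1.605 m


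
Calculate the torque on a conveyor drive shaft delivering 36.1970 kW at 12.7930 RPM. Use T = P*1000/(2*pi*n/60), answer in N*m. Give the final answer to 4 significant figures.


omega = 2*pi*12.7930/60 = 1.33968 rad/s
T = 36.1970*1000 / 1.33968
T = 27020 N*m


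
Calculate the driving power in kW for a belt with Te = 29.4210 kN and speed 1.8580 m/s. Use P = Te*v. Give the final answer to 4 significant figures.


P = Te * v = 29.4210 * 1.8580
P = 54.66 kW


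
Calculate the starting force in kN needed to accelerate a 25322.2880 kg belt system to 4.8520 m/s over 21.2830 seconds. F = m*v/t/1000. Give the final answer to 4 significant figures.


F = 25322.2880 * 4.8520 / 21.2830 / 1000
F = 5.773 kN


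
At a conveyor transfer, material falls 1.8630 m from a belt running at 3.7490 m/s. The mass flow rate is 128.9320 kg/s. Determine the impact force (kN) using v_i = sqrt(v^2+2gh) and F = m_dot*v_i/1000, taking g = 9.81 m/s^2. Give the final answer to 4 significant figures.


v_i = sqrt(3.7490^2 + 2*9.81*1.8630) = 7.11386 m/s
F = 128.9320 * 7.11386 / 1000
F = 0.9172 kN


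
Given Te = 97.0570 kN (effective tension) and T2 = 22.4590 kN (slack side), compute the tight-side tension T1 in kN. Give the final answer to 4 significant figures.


T1 = Te + T2 = 97.0570 + 22.4590
T1 = 119.5 kN


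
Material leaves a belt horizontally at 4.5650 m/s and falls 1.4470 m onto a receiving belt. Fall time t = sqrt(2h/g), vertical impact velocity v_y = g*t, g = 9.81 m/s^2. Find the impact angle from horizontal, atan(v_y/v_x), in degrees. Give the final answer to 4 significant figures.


t = sqrt(2*1.4470/9.81) = 0.543144 s
v_y = 9.81 * 0.543144 = 5.32824 m/s
angle = atan(5.32824 / 4.5650) = 49.41 deg


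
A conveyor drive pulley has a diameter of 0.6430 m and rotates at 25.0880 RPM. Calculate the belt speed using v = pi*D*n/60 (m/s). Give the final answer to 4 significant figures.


v = pi * 0.6430 * 25.0880 / 60
v = 0.8446 m/s


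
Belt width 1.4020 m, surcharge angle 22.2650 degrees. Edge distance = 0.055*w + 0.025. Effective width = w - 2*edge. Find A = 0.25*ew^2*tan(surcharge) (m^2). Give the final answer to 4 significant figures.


edge = 0.055*1.4020 + 0.025 = 0.10211 m
ew = 1.4020 - 2*0.10211 = 1.19778 m
A = 0.25 * 1.19778^2 * tan(22.2650 deg)
A = 0.1468 m^2


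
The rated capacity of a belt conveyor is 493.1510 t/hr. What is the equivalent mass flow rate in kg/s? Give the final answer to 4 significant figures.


m_dot = 493.1510 * 1000 / 3600
m_dot = 137.0 kg/s


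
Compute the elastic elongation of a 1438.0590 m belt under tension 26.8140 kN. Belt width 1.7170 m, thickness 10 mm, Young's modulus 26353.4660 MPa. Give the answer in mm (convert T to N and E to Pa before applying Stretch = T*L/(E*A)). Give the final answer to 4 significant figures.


A = 1.7170 * 0.01 = 0.01717 m^2
Stretch = 26.8140*1000 * 1438.0590 / (26353.4660e6 * 0.01717) * 1000
Stretch = 85.22 mm


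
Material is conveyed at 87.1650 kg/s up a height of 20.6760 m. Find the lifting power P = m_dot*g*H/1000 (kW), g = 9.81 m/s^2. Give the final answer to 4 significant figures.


P = 87.1650 * 9.81 * 20.6760 / 1000
P = 17.68 kW


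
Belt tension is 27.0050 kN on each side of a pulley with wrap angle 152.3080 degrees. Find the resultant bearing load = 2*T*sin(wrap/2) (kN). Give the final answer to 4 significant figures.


F = 2 * 27.0050 * sin(152.3080/2 deg)
F = 52.44 kN


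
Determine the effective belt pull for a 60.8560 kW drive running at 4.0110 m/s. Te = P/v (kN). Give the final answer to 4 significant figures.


Te = P / v = 60.8560 / 4.0110
Te = 15.17 kN


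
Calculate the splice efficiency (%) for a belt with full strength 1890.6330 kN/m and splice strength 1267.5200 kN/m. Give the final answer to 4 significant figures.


Eff = 1267.5200 / 1890.6330 * 100
Eff = 67.04 %


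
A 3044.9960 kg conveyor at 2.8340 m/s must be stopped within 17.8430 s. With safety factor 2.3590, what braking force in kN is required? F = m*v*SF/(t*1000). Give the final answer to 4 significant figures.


F = 3044.9960 * 2.8340 / 17.8430 * 2.3590 / 1000
F = 1.141 kN


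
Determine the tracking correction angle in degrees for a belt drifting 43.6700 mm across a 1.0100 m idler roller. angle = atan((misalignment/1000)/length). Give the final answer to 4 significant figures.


misalign_m = 43.6700 / 1000 = 0.043670 m
angle = atan(0.043670 / 1.0100)
angle = 2.476 deg


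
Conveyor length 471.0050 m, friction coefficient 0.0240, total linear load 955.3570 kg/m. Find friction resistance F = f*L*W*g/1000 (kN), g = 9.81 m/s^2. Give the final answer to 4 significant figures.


F = 0.0240 * 471.0050 * 955.3570 * 9.81 / 1000
F = 105.9 kN


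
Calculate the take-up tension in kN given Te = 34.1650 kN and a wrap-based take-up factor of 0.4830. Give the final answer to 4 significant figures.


T_tu = 34.1650 * 0.4830
T_tu = 16.50 kN


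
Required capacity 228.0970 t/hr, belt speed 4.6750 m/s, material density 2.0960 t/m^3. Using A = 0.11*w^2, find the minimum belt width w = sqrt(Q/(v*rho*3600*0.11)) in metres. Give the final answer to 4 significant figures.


A_req = 228.0970 / (4.6750 * 2.0960 * 3600) = 0.00646613 m^2
w = sqrt(0.00646613 / 0.11)
w = 0.2425 m


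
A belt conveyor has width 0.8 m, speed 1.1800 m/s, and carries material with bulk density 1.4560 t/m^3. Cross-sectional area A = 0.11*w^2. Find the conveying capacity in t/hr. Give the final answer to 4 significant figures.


A = 0.11 * 0.8^2 = 0.0704 m^2
C = 0.0704 * 1.1800 * 1.4560 * 3600
C = 435.4 t/hr


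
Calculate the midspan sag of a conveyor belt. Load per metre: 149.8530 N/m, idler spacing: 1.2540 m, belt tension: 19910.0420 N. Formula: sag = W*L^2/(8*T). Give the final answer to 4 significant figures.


sag = 149.8530 * 1.2540^2 / (8 * 19910.0420)
sag = 0.001479 m


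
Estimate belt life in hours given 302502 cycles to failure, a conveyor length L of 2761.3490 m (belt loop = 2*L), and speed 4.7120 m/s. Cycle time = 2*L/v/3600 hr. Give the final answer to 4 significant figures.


cycle_time = 2 * 2761.3490 / 4.7120 / 3600 = 0.325569 hr
life = 302502 * 0.325569 = 98490 hours


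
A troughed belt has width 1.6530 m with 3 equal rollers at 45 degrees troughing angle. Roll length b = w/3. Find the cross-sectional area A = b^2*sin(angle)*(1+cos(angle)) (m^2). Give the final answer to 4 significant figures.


b = 1.6530/3 = 0.551 m
A = 0.551^2 * sin(45 deg) * (1 + cos(45 deg))
A = 0.3665 m^2


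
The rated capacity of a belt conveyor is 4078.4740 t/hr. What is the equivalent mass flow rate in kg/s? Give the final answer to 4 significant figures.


m_dot = 4078.4740 * 1000 / 3600
m_dot = 1133 kg/s


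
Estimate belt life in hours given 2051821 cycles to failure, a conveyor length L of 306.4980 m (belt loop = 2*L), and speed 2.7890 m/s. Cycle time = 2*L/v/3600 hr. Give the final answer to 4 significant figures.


cycle_time = 2 * 306.4980 / 2.7890 / 3600 = 0.0610529 hr
life = 2051821 * 0.0610529 = 125300 hours


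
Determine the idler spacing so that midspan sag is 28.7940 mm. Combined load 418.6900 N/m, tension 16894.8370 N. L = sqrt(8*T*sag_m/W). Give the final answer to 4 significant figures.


sag = 28.7940/1000 = 0.028794 m
L = sqrt(8 * 16894.8370 * 0.028794 / 418.6900)
L = 3.049 m


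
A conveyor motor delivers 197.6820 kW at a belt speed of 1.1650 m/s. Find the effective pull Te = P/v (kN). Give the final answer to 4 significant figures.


Te = P / v = 197.6820 / 1.1650
Te = 169.7 kN


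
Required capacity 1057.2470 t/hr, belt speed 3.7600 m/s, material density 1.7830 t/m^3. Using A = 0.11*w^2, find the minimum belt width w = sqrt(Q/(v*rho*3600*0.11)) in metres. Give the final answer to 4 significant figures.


A_req = 1057.2470 / (3.7600 * 1.7830 * 3600) = 0.0438061 m^2
w = sqrt(0.0438061 / 0.11)
w = 0.6311 m


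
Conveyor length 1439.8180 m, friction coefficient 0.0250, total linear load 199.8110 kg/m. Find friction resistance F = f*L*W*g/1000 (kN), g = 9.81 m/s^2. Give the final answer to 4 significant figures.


F = 0.0250 * 1439.8180 * 199.8110 * 9.81 / 1000
F = 70.56 kN


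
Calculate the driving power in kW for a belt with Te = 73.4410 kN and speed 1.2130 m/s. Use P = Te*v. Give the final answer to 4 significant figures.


P = Te * v = 73.4410 * 1.2130
P = 89.08 kW


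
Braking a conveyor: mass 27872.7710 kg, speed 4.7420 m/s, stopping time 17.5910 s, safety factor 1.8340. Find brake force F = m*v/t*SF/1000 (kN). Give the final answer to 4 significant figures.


F = 27872.7710 * 4.7420 / 17.5910 * 1.8340 / 1000
F = 13.78 kN


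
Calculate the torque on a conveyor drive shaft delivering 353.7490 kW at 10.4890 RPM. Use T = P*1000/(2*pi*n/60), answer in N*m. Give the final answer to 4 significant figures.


omega = 2*pi*10.4890/60 = 1.09841 rad/s
T = 353.7490*1000 / 1.09841
T = 322100 N*m


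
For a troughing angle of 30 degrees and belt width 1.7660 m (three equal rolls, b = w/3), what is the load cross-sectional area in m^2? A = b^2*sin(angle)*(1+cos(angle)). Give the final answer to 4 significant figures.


b = 1.7660/3 = 0.588667 m
A = 0.588667^2 * sin(30 deg) * (1 + cos(30 deg))
A = 0.3233 m^2


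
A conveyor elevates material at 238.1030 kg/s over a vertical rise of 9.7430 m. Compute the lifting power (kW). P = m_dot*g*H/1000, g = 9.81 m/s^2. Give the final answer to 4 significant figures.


P = 238.1030 * 9.81 * 9.7430 / 1000
P = 22.76 kW


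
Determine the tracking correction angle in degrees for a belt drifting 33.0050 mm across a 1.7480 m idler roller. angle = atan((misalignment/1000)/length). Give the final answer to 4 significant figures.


misalign_m = 33.0050 / 1000 = 0.033005 m
angle = atan(0.033005 / 1.7480)
angle = 1.082 deg


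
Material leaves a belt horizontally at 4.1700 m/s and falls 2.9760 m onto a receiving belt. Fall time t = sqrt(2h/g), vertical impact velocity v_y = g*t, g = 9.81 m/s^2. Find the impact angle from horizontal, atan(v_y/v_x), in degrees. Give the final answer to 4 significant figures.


t = sqrt(2*2.9760/9.81) = 0.778927 s
v_y = 9.81 * 0.778927 = 7.64127 m/s
angle = atan(7.64127 / 4.1700) = 61.38 deg


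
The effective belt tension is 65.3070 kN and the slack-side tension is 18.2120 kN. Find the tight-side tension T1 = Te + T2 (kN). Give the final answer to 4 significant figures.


T1 = Te + T2 = 65.3070 + 18.2120
T1 = 83.52 kN


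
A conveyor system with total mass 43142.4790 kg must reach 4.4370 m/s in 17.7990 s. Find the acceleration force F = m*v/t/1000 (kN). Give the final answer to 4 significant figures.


F = 43142.4790 * 4.4370 / 17.7990 / 1000
F = 10.75 kN


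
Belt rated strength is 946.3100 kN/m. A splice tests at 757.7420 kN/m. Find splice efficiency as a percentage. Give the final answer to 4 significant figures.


Eff = 757.7420 / 946.3100 * 100
Eff = 80.07 %


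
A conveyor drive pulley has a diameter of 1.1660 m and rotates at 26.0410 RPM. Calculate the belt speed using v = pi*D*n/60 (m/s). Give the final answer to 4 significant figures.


v = pi * 1.1660 * 26.0410 / 60
v = 1.590 m/s


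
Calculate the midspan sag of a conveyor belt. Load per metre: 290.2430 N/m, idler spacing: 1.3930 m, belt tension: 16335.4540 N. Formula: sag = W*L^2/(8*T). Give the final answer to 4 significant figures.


sag = 290.2430 * 1.3930^2 / (8 * 16335.4540)
sag = 0.004310 m


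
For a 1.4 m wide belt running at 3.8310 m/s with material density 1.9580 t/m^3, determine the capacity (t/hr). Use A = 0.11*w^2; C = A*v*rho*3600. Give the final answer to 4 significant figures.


A = 0.11 * 1.4^2 = 0.2156 m^2
C = 0.2156 * 3.8310 * 1.9580 * 3600
C = 5822 t/hr


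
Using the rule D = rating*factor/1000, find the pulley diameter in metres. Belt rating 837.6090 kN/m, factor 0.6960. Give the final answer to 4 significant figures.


D = 837.6090 * 0.6960 / 1000
D = 0.5830 m


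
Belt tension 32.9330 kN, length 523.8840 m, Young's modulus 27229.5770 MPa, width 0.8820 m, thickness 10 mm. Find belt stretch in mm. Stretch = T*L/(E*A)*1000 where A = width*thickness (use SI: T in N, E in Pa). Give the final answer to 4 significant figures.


A = 0.8820 * 0.01 = 0.00882 m^2
Stretch = 32.9330*1000 * 523.8840 / (27229.5770e6 * 0.00882) * 1000
Stretch = 71.84 mm


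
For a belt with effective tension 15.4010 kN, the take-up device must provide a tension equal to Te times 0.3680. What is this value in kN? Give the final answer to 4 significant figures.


T_tu = 15.4010 * 0.3680
T_tu = 5.668 kN


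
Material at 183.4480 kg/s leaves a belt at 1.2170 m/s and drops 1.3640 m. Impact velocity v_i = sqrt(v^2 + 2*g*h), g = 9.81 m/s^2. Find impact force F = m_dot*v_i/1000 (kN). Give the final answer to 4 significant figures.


v_i = sqrt(1.2170^2 + 2*9.81*1.3640) = 5.31439 m/s
F = 183.4480 * 5.31439 / 1000
F = 0.9749 kN


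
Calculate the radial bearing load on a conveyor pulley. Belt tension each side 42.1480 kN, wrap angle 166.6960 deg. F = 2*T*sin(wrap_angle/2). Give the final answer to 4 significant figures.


F = 2 * 42.1480 * sin(166.6960/2 deg)
F = 83.73 kN


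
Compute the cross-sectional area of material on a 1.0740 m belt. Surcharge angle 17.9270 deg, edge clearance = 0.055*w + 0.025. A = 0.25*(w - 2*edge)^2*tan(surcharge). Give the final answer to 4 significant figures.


edge = 0.055*1.0740 + 0.025 = 0.08407 m
ew = 1.0740 - 2*0.08407 = 0.90586 m
A = 0.25 * 0.90586^2 * tan(17.9270 deg)
A = 0.06637 m^2


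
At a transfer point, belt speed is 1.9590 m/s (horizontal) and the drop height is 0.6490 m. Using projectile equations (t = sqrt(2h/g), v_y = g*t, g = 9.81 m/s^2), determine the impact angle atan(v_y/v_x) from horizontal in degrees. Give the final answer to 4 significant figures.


t = sqrt(2*0.6490/9.81) = 0.36375 s
v_y = 9.81 * 0.36375 = 3.56839 m/s
angle = atan(3.56839 / 1.9590) = 61.23 deg


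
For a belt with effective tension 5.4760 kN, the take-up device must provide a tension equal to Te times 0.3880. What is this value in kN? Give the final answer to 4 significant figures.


T_tu = 5.4760 * 0.3880
T_tu = 2.125 kN


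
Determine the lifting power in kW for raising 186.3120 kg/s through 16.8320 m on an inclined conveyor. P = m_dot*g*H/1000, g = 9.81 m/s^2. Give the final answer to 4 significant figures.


P = 186.3120 * 9.81 * 16.8320 / 1000
P = 30.76 kW


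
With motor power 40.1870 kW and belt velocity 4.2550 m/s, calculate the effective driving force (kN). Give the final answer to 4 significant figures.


Te = P / v = 40.1870 / 4.2550
Te = 9.445 kN


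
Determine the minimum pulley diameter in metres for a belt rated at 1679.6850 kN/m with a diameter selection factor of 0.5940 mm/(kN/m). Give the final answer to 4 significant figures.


D = 1679.6850 * 0.5940 / 1000
D = 0.9977 m


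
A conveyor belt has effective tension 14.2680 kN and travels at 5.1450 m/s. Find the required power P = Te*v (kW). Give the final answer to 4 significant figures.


P = Te * v = 14.2680 * 5.1450
P = 73.41 kW


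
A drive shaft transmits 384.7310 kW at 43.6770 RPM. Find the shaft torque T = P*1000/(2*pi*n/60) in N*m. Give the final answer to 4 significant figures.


omega = 2*pi*43.6770/60 = 4.57384 rad/s
T = 384.7310*1000 / 4.57384
T = 84120 N*m


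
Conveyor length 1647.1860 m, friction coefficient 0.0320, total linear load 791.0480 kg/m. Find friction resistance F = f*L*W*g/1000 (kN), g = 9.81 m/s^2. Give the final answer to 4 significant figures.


F = 0.0320 * 1647.1860 * 791.0480 * 9.81 / 1000
F = 409.0 kN


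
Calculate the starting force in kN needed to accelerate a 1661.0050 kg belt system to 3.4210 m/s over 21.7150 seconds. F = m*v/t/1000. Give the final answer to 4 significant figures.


F = 1661.0050 * 3.4210 / 21.7150 / 1000
F = 0.2617 kN


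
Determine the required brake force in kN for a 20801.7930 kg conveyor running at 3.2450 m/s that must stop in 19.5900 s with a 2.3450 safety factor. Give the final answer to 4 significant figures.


F = 20801.7930 * 3.2450 / 19.5900 * 2.3450 / 1000
F = 8.080 kN


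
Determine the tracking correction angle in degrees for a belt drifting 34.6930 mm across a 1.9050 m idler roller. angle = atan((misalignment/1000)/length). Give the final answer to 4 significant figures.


misalign_m = 34.6930 / 1000 = 0.034693 m
angle = atan(0.034693 / 1.9050)
angle = 1.043 deg


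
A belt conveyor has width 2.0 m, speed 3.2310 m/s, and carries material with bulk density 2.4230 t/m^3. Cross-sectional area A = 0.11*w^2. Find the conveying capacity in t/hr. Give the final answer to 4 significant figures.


A = 0.11 * 2.0^2 = 0.44 m^2
C = 0.44 * 3.2310 * 2.4230 * 3600
C = 12400 t/hr


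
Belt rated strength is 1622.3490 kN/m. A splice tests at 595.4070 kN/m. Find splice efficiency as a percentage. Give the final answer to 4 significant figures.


Eff = 595.4070 / 1622.3490 * 100
Eff = 36.70 %


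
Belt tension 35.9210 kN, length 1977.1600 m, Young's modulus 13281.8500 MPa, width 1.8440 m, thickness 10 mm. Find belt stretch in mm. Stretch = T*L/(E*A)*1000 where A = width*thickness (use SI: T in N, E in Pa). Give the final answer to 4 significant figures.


A = 1.8440 * 0.01 = 0.01844 m^2
Stretch = 35.9210*1000 * 1977.1600 / (13281.8500e6 * 0.01844) * 1000
Stretch = 290.0 mm


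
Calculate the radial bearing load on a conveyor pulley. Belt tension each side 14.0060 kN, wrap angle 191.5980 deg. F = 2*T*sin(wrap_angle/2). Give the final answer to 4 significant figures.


F = 2 * 14.0060 * sin(191.5980/2 deg)
F = 27.87 kN


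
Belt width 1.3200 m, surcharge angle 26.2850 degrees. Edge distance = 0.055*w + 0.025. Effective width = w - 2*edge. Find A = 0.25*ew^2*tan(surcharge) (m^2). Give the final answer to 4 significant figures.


edge = 0.055*1.3200 + 0.025 = 0.0976 m
ew = 1.3200 - 2*0.0976 = 1.1248 m
A = 0.25 * 1.1248^2 * tan(26.2850 deg)
A = 0.1562 m^2


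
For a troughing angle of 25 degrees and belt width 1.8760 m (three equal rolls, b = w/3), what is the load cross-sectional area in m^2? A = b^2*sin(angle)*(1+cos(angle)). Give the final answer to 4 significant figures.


b = 1.8760/3 = 0.625333 m
A = 0.625333^2 * sin(25 deg) * (1 + cos(25 deg))
A = 0.3150 m^2


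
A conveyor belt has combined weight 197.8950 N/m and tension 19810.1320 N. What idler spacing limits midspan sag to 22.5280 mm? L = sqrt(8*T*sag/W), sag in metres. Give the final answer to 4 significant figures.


sag = 22.5280/1000 = 0.022528 m
L = sqrt(8 * 19810.1320 * 0.022528 / 197.8950)
L = 4.247 m


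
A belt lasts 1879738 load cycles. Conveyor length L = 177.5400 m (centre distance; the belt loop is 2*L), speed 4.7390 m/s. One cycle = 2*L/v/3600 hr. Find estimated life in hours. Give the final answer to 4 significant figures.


cycle_time = 2 * 177.5400 / 4.7390 / 3600 = 0.0208131 hr
life = 1879738 * 0.0208131 = 39120 hours


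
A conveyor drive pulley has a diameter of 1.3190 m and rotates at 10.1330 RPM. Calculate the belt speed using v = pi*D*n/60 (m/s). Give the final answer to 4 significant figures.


v = pi * 1.3190 * 10.1330 / 60
v = 0.6998 m/s


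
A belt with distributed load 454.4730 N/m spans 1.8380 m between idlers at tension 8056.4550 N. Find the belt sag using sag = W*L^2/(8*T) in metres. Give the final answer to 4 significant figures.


sag = 454.4730 * 1.8380^2 / (8 * 8056.4550)
sag = 0.02382 m


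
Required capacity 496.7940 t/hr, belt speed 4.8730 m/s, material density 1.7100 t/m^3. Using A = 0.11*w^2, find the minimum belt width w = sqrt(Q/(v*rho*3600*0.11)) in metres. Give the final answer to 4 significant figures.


A_req = 496.7940 / (4.8730 * 1.7100 * 3600) = 0.0165608 m^2
w = sqrt(0.0165608 / 0.11)
w = 0.3880 m


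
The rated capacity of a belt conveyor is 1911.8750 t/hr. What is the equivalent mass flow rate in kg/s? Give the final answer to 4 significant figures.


m_dot = 1911.8750 * 1000 / 3600
m_dot = 531.1 kg/s


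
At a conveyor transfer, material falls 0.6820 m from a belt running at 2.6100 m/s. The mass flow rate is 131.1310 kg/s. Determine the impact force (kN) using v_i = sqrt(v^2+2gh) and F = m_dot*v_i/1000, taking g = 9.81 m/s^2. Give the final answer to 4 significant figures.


v_i = sqrt(2.6100^2 + 2*9.81*0.6820) = 4.49366 m/s
F = 131.1310 * 4.49366 / 1000
F = 0.5893 kN


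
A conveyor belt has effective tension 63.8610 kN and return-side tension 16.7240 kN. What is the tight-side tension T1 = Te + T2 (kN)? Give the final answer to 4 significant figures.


T1 = Te + T2 = 63.8610 + 16.7240
T1 = 80.58 kN


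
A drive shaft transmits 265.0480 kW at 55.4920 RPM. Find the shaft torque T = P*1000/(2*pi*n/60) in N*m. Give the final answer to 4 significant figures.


omega = 2*pi*55.4920/60 = 5.81111 rad/s
T = 265.0480*1000 / 5.81111
T = 45610 N*m


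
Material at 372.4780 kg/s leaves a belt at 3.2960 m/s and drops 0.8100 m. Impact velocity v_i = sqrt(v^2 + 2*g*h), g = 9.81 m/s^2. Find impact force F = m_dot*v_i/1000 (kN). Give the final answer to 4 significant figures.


v_i = sqrt(3.2960^2 + 2*9.81*0.8100) = 5.1726 m/s
F = 372.4780 * 5.1726 / 1000
F = 1.927 kN


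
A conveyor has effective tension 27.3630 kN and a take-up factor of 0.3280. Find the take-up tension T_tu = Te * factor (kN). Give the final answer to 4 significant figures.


T_tu = 27.3630 * 0.3280
T_tu = 8.975 kN


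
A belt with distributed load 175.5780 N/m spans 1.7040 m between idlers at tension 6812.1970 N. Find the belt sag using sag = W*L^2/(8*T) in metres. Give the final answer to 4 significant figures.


sag = 175.5780 * 1.7040^2 / (8 * 6812.1970)
sag = 0.009355 m


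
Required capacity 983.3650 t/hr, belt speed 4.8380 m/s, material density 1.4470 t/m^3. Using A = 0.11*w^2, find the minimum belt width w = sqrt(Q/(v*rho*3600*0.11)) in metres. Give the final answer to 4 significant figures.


A_req = 983.3650 / (4.8380 * 1.4470 * 3600) = 0.0390192 m^2
w = sqrt(0.0390192 / 0.11)
w = 0.5956 m


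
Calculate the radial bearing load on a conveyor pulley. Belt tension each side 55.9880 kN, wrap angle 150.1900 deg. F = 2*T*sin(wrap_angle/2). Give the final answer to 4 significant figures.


F = 2 * 55.9880 * sin(150.1900/2 deg)
F = 108.2 kN


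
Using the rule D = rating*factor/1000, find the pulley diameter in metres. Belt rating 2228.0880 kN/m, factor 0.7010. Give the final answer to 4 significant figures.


D = 2228.0880 * 0.7010 / 1000
D = 1.562 m


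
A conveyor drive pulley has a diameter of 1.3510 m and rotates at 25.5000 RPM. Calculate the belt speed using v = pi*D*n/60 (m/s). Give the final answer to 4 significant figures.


v = pi * 1.3510 * 25.5000 / 60
v = 1.804 m/s


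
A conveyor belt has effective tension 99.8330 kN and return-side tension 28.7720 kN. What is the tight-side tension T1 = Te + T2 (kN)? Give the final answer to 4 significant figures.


T1 = Te + T2 = 99.8330 + 28.7720
T1 = 128.6 kN


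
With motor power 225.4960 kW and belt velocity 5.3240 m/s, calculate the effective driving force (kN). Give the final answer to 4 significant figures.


Te = P / v = 225.4960 / 5.3240
Te = 42.35 kN


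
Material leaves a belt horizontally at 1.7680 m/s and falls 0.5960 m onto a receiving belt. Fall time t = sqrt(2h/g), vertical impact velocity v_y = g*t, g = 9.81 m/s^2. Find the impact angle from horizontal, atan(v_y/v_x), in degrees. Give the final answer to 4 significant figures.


t = sqrt(2*0.5960/9.81) = 0.348581 s
v_y = 9.81 * 0.348581 = 3.41958 m/s
angle = atan(3.41958 / 1.7680) = 62.66 deg


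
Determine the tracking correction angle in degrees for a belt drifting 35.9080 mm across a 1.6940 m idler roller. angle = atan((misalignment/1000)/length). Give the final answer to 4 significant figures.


misalign_m = 35.9080 / 1000 = 0.035908 m
angle = atan(0.035908 / 1.6940)
angle = 1.214 deg


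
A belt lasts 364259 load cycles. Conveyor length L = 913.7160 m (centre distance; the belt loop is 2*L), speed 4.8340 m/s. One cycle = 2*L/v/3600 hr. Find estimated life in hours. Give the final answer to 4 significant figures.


cycle_time = 2 * 913.7160 / 4.8340 / 3600 = 0.10501 hr
life = 364259 * 0.10501 = 38250 hours


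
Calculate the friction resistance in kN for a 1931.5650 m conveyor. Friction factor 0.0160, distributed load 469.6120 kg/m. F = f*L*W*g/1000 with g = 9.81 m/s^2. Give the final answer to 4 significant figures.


F = 0.0160 * 1931.5650 * 469.6120 * 9.81 / 1000
F = 142.4 kN


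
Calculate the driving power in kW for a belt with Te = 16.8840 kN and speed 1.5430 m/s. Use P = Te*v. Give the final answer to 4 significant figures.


P = Te * v = 16.8840 * 1.5430
P = 26.05 kW


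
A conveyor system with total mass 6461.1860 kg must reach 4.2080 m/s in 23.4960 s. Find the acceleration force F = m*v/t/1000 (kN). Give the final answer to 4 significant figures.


F = 6461.1860 * 4.2080 / 23.4960 / 1000
F = 1.157 kN


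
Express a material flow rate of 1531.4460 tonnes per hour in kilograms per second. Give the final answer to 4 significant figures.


m_dot = 1531.4460 * 1000 / 3600
m_dot = 425.4 kg/s


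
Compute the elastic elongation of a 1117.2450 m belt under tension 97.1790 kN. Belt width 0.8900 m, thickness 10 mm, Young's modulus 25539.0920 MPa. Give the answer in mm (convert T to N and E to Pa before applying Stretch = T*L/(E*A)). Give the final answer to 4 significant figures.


A = 0.8900 * 0.01 = 0.00890 m^2
Stretch = 97.1790*1000 * 1117.2450 / (25539.0920e6 * 0.00890) * 1000
Stretch = 477.7 mm


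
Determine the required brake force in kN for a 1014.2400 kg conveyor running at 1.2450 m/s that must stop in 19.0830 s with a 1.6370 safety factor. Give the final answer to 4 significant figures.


F = 1014.2400 * 1.2450 / 19.0830 * 1.6370 / 1000
F = 0.1083 kN


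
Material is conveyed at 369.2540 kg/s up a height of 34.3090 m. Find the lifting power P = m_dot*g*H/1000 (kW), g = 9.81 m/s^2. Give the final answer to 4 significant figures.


P = 369.2540 * 9.81 * 34.3090 / 1000
P = 124.3 kW


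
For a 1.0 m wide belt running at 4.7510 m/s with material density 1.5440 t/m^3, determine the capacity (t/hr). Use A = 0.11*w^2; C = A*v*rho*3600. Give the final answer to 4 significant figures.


A = 0.11 * 1.0^2 = 0.11 m^2
C = 0.11 * 4.7510 * 1.5440 * 3600
C = 2905 t/hr


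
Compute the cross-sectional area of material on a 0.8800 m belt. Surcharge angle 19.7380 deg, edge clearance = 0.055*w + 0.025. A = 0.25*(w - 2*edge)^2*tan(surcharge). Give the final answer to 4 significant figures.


edge = 0.055*0.8800 + 0.025 = 0.0734 m
ew = 0.8800 - 2*0.0734 = 0.7332 m
A = 0.25 * 0.7332^2 * tan(19.7380 deg)
A = 0.04822 m^2


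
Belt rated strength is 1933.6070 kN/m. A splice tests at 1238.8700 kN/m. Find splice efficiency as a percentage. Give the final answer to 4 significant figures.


Eff = 1238.8700 / 1933.6070 * 100
Eff = 64.07 %


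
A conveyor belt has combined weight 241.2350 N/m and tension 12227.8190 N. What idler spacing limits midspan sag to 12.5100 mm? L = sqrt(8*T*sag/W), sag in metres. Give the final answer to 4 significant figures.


sag = 12.5100/1000 = 0.012510 m
L = sqrt(8 * 12227.8190 * 0.012510 / 241.2350)
L = 2.252 m


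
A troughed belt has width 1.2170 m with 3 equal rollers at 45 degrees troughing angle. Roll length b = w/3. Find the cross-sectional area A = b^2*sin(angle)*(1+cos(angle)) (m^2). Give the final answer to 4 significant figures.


b = 1.2170/3 = 0.405667 m
A = 0.405667^2 * sin(45 deg) * (1 + cos(45 deg))
A = 0.1986 m^2


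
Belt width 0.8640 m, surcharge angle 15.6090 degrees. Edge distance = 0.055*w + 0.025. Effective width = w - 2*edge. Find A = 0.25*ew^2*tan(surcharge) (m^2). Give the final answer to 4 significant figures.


edge = 0.055*0.8640 + 0.025 = 0.07252 m
ew = 0.8640 - 2*0.07252 = 0.71896 m
A = 0.25 * 0.71896^2 * tan(15.6090 deg)
A = 0.03610 m^2


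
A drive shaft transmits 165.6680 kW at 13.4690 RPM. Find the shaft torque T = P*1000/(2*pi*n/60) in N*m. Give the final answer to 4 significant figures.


omega = 2*pi*13.4690/60 = 1.41047 rad/s
T = 165.6680*1000 / 1.41047
T = 117500 N*m


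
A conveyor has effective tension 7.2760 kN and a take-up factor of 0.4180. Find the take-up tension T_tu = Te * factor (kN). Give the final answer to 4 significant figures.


T_tu = 7.2760 * 0.4180
T_tu = 3.041 kN


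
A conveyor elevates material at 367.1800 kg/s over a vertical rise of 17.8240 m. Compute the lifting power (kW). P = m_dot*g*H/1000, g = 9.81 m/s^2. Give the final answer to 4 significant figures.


P = 367.1800 * 9.81 * 17.8240 / 1000
P = 64.20 kW


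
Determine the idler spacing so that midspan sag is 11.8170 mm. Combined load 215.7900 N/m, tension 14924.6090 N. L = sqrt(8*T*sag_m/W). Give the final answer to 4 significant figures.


sag = 11.8170/1000 = 0.011817 m
L = sqrt(8 * 14924.6090 * 0.011817 / 215.7900)
L = 2.557 m


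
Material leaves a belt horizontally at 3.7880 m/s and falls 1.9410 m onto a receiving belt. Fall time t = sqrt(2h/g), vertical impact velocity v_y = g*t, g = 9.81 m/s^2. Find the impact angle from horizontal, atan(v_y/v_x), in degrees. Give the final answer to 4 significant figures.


t = sqrt(2*1.9410/9.81) = 0.629062 s
v_y = 9.81 * 0.629062 = 6.1711 m/s
angle = atan(6.1711 / 3.7880) = 58.46 deg


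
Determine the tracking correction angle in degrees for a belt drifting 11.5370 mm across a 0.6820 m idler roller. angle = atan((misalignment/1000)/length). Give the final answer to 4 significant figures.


misalign_m = 11.5370 / 1000 = 0.011537 m
angle = atan(0.011537 / 0.6820)
angle = 0.9691 deg


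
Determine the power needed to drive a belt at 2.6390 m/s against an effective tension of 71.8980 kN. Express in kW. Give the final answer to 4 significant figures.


P = Te * v = 71.8980 * 2.6390
P = 189.7 kW


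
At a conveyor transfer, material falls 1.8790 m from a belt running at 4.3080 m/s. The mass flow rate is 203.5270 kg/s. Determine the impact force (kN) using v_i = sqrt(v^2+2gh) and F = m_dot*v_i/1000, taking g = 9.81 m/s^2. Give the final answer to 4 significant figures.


v_i = sqrt(4.3080^2 + 2*9.81*1.8790) = 7.44479 m/s
F = 203.5270 * 7.44479 / 1000
F = 1.515 kN


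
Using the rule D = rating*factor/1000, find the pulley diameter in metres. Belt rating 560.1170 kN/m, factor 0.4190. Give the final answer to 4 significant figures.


D = 560.1170 * 0.4190 / 1000
D = 0.2347 m


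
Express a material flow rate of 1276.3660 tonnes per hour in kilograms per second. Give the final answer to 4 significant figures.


m_dot = 1276.3660 * 1000 / 3600
m_dot = 354.5 kg/s


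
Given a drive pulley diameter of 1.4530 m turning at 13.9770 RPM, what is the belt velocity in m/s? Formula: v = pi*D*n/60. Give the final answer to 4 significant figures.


v = pi * 1.4530 * 13.9770 / 60
v = 1.063 m/s
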